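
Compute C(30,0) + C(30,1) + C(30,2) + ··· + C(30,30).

1073741824

The entries of row 30 sum to 2^30 = 1073741824.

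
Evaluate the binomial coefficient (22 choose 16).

74613

C(22,16) = C(22,6) by symmetry.
C(22,6) = (22·21·20·19·18·17) / 6! = 53721360 / 720 = 74613.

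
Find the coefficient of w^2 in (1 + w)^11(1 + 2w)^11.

Coefficient of w^2 = Σ_{j} C(11,j)·1^j·C(11,2-j)·2^(2-j) for j from 0 to 2.
= 220 + 242 + 55 = 517.

517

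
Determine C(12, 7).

792

C(12,7) = C(12,5) by symmetry.
C(12,5) = (12·11·10·9·8) / 5! = 95040 / 120 = 792.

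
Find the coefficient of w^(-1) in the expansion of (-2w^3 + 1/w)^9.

144

General term: C(9,j)·(-2w^3)^j·(1/w)^(9-j), with w-exponent 3j − 1(9−j) = 4j − 9.
Set 4j − 9 = -1: j = 2.
C(9,2) = 36; (-2)^2 = 4; 1^7 = 1.
Coefficient = 36 · 4 · 1 = 144.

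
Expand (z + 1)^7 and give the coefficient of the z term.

7

The general term is C(7,j)·(z)^j·(1)^(7-j); the z^1 term has j = 1.
C(7,1) = 7.
Coefficient = C(7,1) = 7.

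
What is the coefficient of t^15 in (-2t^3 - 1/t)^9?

-5376

General term: C(9,j)·(-2t^3)^j·(-1/t)^(9-j), with t-exponent 3j − 1(9−j) = 4j − 9.
Set 4j − 9 = 15: j = 6.
C(9,6) = 84; (-2)^6 = 64; (-1)^3 = -1.
Coefficient = 84 · 64 · (-1) = -5376.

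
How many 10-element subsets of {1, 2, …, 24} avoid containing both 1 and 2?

1641486

All 10-subsets: C(24,10) = 1961256. Those containing both fixed elements: C(22,8) = 319770.
1961256 − 319770 = 1641486.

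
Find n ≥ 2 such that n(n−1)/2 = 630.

36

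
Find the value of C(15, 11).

1365

C(15,11) = C(15,4) by symmetry.
C(15,4) = (15·14·13·12) / 4! = 32760 / 24 = 1365.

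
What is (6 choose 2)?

15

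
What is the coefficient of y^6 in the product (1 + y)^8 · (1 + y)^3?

(1 + y)^8(1 + y)^3 = (1 + y)^11, so the coefficient of y^6 is C(11,6)·1^6 = 462·1 = 462.

462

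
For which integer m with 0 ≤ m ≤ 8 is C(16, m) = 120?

C(16,m) increases on 0 ≤ m ≤ 8. C(16,1) = 16 and C(16,2) = 120, so m = 2.

2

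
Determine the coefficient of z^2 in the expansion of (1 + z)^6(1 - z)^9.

Coefficient of z^2 = Σ_{j} C(6,j)·1^j·C(9,2-j)·(-1)^(2-j) for j from 0 to 2.
= 36 + (-54) + 15 = -3.

-3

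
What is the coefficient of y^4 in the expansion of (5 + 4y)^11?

6600000000

The general term is C(11,j)·(5)^j·(4y)^(11-j); the y^4 term has j = 7.
C(11,7) = 330.
Coefficient = C(11,7) · 5^7 · 4^4 = 330 · 78125 · 256 = 6600000000.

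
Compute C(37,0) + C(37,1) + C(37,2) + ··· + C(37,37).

137438953472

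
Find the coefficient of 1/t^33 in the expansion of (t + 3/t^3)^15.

General term: C(15,j)·(t)^j·(3/t^3)^(15-j), with t-exponent 1j − 3(15−j) = 4j − 45.
Set 4j − 45 = -33: j = 3.
C(15,3) = 455; 1^3 = 1; 3^12 = 531441.
Coefficient = 455 · 1 · 531441 = 241805655.

241805655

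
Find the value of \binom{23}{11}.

1352078

C(23,11) = (23·22·21·20·19·18·17·16·15·14·13) / 11! = 53970627110400 / 39916800 = 1352078.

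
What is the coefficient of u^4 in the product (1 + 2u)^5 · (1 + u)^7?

1865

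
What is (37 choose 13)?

3562467300

C(37,13) = (37·36·35·34·33·32·31·30·29·28·27·26·25) / 13! = 22183557976419840000 / 6227020800 = 3562467300.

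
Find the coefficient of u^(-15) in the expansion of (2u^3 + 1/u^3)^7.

General term: C(7,j)·(2u^3)^j·(1/u^3)^(7-j), with u-exponent 3j − 3(7−j) = 6j − 21.
Set 6j − 21 = -15: j = 1.
C(7,1) = 7; 2^1 = 2; 1^6 = 1.
Coefficient = 7 · 2 · 1 = 14.

14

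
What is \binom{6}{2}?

15

C(6,2) = (6·5) / 2! = 30 / 2 = 15.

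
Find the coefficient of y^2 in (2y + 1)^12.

The general term is C(12,j)·(2y)^j·(1)^(12-j); the y^2 term has j = 2.
C(12,2) = 66.
Coefficient = C(12,2) · 2^2 = 66 · 4 = 264.

264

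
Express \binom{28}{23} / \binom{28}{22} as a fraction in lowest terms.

6/23

C(n,k+1)/C(n,k) = (n−k)/(k+1) = (28−22)/(22+1) = 6/23.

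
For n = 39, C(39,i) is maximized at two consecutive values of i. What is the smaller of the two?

19

For odd n = 39, C(39,i) peaks at i = (n−1)/2 and (n+1)/2; the smaller is 19.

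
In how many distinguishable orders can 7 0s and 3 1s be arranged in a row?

Choose positions for the 0s: C(10,7) = 120.

120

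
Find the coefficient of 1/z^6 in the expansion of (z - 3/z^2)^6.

1215

General term: C(6,j)·(z)^j·(-3/z^2)^(6-j), with z-exponent 1j − 2(6−j) = 3j − 12.
Set 3j − 12 = -6: j = 2.
C(6,2) = 15; 1^2 = 1; (-3)^4 = 81.
Coefficient = 15 · 1 · 81 = 1215.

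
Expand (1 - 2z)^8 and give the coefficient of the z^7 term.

The general term is C(8,j)·(1)^j·(-2z)^(8-j); the z^7 term has j = 1.
C(8,1) = 8.
Coefficient = C(8,1) · (-2)^7 = 8 · (-128) = -1024.

-1024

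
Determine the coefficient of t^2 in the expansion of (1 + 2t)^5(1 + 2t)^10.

Coefficient of t^2 = Σ_{j} C(5,j)·2^j·C(10,2-j)·2^(2-j) for j from 0 to 2.
= 180 + 200 + 40 = 420.

420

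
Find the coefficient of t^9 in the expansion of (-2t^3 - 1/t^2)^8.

1792

General term: C(8,j)·(-2t^3)^j·(-1/t^2)^(8-j), with t-exponent 3j − 2(8−j) = 5j − 16.
Set 5j − 16 = 9: j = 5.
C(8,5) = 56; (-2)^5 = -32; (-1)^3 = -1.
Coefficient = 56 · (-32) · (-1) = 1792.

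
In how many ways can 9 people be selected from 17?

This is C(17,9) = 24310.

24310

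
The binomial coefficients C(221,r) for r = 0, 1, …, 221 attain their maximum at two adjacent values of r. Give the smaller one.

110

For odd n = 221, C(221,r) peaks at r = (n−1)/2 and (n+1)/2; the smaller is 110.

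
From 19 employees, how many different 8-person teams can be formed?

This is C(19,8) = 75582.

75582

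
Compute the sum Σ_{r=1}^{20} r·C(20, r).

10485760

Differentiating (1+x)^20 and setting x=1: Σ r·C(20,r) = 20·2^19 = 10485760.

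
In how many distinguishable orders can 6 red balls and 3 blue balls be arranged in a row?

84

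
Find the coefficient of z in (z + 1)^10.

The general term is C(10,j)·(z)^j·(1)^(10-j); the z^1 term has j = 1.
C(10,1) = 10.
Coefficient = C(10,1) = 10.

10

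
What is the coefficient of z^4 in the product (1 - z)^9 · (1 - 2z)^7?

7406

Coefficient of z^4 = Σ_{j} C(9,j)·(-1)^j·C(7,4-j)·(-2)^(4-j) for j from 0 to 4.
= 560 + 2520 + 3024 + 1176 + 126 = 7406.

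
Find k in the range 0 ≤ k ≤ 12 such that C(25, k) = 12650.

4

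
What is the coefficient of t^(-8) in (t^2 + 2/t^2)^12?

126720

General term: C(12,j)·(t^2)^j·(2/t^2)^(12-j), with t-exponent 2j − 2(12−j) = 4j − 24.
Set 4j − 24 = -8: j = 4.
C(12,4) = 495; 1^4 = 1; 2^8 = 256.
Coefficient = 495 · 1 · 256 = 126720.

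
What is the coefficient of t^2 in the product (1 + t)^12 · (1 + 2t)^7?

318

Coefficient of t^2 = Σ_{j} C(12,j)·1^j·C(7,2-j)·2^(2-j) for j from 0 to 2.
= 84 + 168 + 66 = 318.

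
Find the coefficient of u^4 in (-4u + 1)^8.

17920

The general term is C(8,j)·(-4u)^j·(1)^(8-j); the u^4 term has j = 4.
C(8,4) = 70.
Coefficient = C(8,4) · (-4)^4 = 70 · 256 = 17920.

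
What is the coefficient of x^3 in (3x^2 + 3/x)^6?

General term: C(6,j)·(3x^2)^j·(3/x)^(6-j), with x-exponent 2j − 1(6−j) = 3j − 6.
Set 3j − 6 = 3: j = 3.
C(6,3) = 20; 3^3 = 27; 3^3 = 27.
Coefficient = 20 · 27 · 27 = 14580.

14580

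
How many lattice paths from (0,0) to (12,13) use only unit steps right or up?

Each path is a sequence of 25 steps with 12 rights: C(25,12) = 5200300.

5200300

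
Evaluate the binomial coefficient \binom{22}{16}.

74613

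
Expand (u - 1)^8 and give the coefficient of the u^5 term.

-56

The general term is C(8,j)·(u)^j·(-1)^(8-j); the u^5 term has j = 5.
C(8,5) = 56.
Coefficient = C(8,5) · (-1)^3 = 56 · (-1) = -56.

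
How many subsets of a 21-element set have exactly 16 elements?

20349

Choose the 16 positions: C(21,16) = 20349.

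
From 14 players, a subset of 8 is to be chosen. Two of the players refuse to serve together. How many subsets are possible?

2079

All 8-subsets: C(14,8) = 3003. Those containing both fixed elements: C(12,6) = 924.
3003 − 924 = 2079.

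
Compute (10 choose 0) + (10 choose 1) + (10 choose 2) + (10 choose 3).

1 + 10 + 45 + 120 = 176.

176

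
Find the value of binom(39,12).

3910797436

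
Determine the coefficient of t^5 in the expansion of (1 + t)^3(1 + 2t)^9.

12240

Coefficient of t^5 = Σ_{j} C(3,j)·1^j·C(9,5-j)·2^(5-j) for j from 0 to 3.
= 4032 + 6048 + 2016 + 144 = 12240.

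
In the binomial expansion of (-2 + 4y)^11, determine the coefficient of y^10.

-23068672

The general term is C(11,j)·(-2)^j·(4y)^(11-j); the y^10 term has j = 1.
C(11,1) = 11.
Coefficient = C(11,1) · (-2)^1 · 4^10 = 11 · (-2) · 1048576 = -23068672.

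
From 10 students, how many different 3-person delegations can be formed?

120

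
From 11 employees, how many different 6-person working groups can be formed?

This is C(11,6) = 462.

462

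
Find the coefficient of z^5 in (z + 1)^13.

1287

The general term is C(13,j)·(z)^j·(1)^(13-j); the z^5 term has j = 5.
C(13,5) = 1287.
Coefficient = C(13,5) = 1287.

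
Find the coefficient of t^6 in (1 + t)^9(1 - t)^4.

Coefficient of t^6 = Σ_{j} C(9,j)·1^j·C(4,6-j)·(-1)^(6-j) for j from 2 to 6.
= 36 + (-336) + 756 + (-504) + 84 = 36.

36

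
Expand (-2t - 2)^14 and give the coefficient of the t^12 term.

1490944

The general term is C(14,j)·(-2t)^j·(-2)^(14-j); the t^12 term has j = 12.
C(14,12) = 91.
Coefficient = C(14,12) · (-2)^12 · (-2)^2 = 91 · 4096 · 4 = 1490944.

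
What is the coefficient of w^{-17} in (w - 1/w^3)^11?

-330

General term: C(11,j)·(w)^j·(-1/w^3)^(11-j), with w-exponent 1j − 3(11−j) = 4j − 33.
Set 4j − 33 = -17: j = 4.
C(11,4) = 330; 1^4 = 1; (-1)^7 = -1.
Coefficient = 330 · 1 · (-1) = -330.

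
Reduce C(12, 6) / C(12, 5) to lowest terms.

7/6

C(n,k+1)/C(n,k) = (n−k)/(k+1) = (12−5)/(5+1) = 7/6.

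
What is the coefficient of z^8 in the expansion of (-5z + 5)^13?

1571044921875

The general term is C(13,j)·(-5z)^j·(5)^(13-j); the z^8 term has j = 8.
C(13,8) = 1287.
Coefficient = C(13,8) · (-5)^8 · 5^5 = 1287 · 390625 · 3125 = 1571044921875.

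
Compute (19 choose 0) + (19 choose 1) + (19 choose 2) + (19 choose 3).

1160

1 + 19 + 171 + 969 = 1160.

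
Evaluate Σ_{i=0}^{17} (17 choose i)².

Σ C(17,i)² is the coefficient of x^17 in (1+x)^17(1+x)^17 = (1+x)^34, i.e. C(34,17) = 2333606220.

2333606220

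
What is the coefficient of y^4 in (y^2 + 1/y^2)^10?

210

General term: C(10,j)·(y^2)^j·(1/y^2)^(10-j), with y-exponent 2j − 2(10−j) = 4j − 20.
Set 4j − 20 = 4: j = 6.
C(10,6) = 210; 1^6 = 1; 1^4 = 1.
Coefficient = 210 · 1 · 1 = 210.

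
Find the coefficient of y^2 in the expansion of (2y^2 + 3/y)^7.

General term: C(7,j)·(2y^2)^j·(3/y)^(7-j), with y-exponent 2j − 1(7−j) = 3j − 7.
Set 3j − 7 = 2: j = 3.
C(7,3) = 35; 2^3 = 8; 3^4 = 81.
Coefficient = 35 · 8 · 81 = 22680.

22680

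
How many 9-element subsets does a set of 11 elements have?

55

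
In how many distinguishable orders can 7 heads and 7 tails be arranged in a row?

3432

Choose positions for the heads: C(14,7) = 3432.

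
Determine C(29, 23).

475020

C(29,23) = C(29,6) by symmetry.
C(29,6) = (29·28·27·26·25·24) / 6! = 342014400 / 720 = 475020.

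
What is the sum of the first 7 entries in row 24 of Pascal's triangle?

190051

1 + 24 + 276 + 2024 + 10626 + 42504 + 134596 = 190051.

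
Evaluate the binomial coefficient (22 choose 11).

705432

C(22,11) = (22·21·20·19·18·17·16·15·14·13·12) / 11! = 28158588057600 / 39916800 = 705432.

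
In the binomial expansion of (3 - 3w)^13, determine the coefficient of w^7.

-2735858268

The general term is C(13,j)·(3)^j·(-3w)^(13-j); the w^7 term has j = 6.
C(13,6) = 1716.
Coefficient = C(13,6) · 3^6 · (-3)^7 = 1716 · 729 · (-2187) = -2735858268.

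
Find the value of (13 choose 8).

C(13,8) = C(13,5) by symmetry.
C(13,5) = (13·12·11·10·9) / 5! = 154440 / 120 = 1287.

1287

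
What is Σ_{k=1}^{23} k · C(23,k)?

96468992

Differentiating (1+x)^23 and setting x=1: Σ k·C(23,k) = 23·2^22 = 96468992.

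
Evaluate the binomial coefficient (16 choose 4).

1820

C(16,4) = (16·15·14·13) / 4! = 43680 / 24 = 1820.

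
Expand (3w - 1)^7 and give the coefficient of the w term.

The general term is C(7,j)·(3w)^j·(-1)^(7-j); the w^1 term has j = 1.
C(7,1) = 7.
Coefficient = C(7,1) · 3^1 = 7 · 3 = 21.

21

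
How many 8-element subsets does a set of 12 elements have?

C(12,8) = C(12,4) by symmetry.
C(12,4) = (12·11·10·9) / 4! = 11880 / 24 = 495.

495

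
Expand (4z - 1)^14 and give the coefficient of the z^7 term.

-56229888

The general term is C(14,j)·(4z)^j·(-1)^(14-j); the z^7 term has j = 7.
C(14,7) = 3432.
Coefficient = C(14,7) · 4^7 · (-1)^7 = 3432 · 16384 · (-1) = -56229888.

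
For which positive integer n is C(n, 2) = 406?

n(n−1)/2 = 406 ⇒ n(n−1) = 812. Since 29·28 = 812, n = 29.

29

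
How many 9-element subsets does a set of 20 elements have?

C(20,9) = (20·19·18·17·16·15·14·13·12) / 9! = 60949324800 / 362880 = 167960.

167960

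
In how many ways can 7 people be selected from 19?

This is C(19,7) = 50388.

50388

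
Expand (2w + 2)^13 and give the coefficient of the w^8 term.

The general term is C(13,j)·(2w)^j·(2)^(13-j); the w^8 term has j = 8.
C(13,8) = 1287.
Coefficient = C(13,8) · 2^8 · 2^5 = 1287 · 256 · 32 = 10543104.

10543104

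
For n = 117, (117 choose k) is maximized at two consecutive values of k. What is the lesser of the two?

58

For odd n = 117, C(117,k) peaks at k = (n−1)/2 and (n+1)/2; the lesser is 58.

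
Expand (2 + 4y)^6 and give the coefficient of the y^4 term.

15360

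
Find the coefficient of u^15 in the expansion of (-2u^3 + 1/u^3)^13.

-366080

General term: C(13,j)·(-2u^3)^j·(1/u^3)^(13-j), with u-exponent 3j − 3(13−j) = 6j − 39.
Set 6j − 39 = 15: j = 9.
C(13,9) = 715; (-2)^9 = -512; 1^4 = 1.
Coefficient = 715 · (-512) · 1 = -366080.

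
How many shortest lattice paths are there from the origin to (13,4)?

2380

Each path is a sequence of 17 steps with 13 rights: C(17,13) = 2380.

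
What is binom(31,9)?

C(31,9) = (31·30·29·28·27·26·25·24·23) / 9! = 7315688016000 / 362880 = 20160075.

20160075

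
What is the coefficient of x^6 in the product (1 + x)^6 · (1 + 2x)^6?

8989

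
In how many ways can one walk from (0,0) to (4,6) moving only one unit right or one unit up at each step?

210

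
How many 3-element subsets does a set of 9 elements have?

84

C(9,3) = (9·8·7) / 3! = 504 / 6 = 84.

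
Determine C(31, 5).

C(31,5) = (31·30·29·28·27) / 5! = 20389320 / 120 = 169911.

169911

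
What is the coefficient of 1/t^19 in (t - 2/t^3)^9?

General term: C(9,j)·(t)^j·(-2/t^3)^(9-j), with t-exponent 1j − 3(9−j) = 4j − 27.
Set 4j − 27 = -19: j = 2.
C(9,2) = 36; 1^2 = 1; (-2)^7 = -128.
Coefficient = 36 · 1 · (-128) = -4608.

-4608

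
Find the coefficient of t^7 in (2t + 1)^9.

The general term is C(9,j)·(2t)^j·(1)^(9-j); the t^7 term has j = 7.
C(9,7) = 36.
Coefficient = C(9,7) · 2^7 = 36 · 128 = 4608.

4608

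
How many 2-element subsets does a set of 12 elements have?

C(12,2) = (12·11) / 2! = 132 / 2 = 66.

66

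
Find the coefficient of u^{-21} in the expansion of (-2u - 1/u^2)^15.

General term: C(15,j)·(-2u)^j·(-1/u^2)^(15-j), with u-exponent 1j − 2(15−j) = 3j − 30.
Set 3j − 30 = -21: j = 3.
C(15,3) = 455; (-2)^3 = -8; (-1)^12 = 1.
Coefficient = 455 · (-8) · 1 = -3640.

-3640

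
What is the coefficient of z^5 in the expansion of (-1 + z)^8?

-56

The general term is C(8,j)·(-1)^j·(z)^(8-j); the z^5 term has j = 3.
C(8,3) = 56.
Coefficient = C(8,3) · (-1)^3 = 56 · (-1) = -56.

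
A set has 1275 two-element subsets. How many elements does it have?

51

n(n−1)/2 = 1275 ⇒ n(n−1) = 2550. Since 51·50 = 2550, n = 51.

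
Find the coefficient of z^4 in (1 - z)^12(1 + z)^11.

Coefficient of z^4 = Σ_{j} C(12,j)·(-1)^j·C(11,4-j)·1^(4-j) for j from 0 to 4.
= 330 + (-1980) + 3630 + (-2420) + 495 = 55.

55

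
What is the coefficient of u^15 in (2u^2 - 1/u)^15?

-3075072

General term: C(15,j)·(2u^2)^j·(-1/u)^(15-j), with u-exponent 2j − 1(15−j) = 3j − 15.
Set 3j − 15 = 15: j = 10.
C(15,10) = 3003; 2^10 = 1024; (-1)^5 = -1.
Coefficient = 3003 · 1024 · (-1) = -3075072.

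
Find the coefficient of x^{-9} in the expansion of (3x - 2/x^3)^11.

-10777536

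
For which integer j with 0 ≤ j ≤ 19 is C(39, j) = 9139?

C(39,j) increases on 0 ≤ j ≤ 19. C(39,2) = 741 and C(39,3) = 9139, so j = 3.

3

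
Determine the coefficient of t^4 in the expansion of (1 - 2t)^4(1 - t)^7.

1059

Coefficient of t^4 = Σ_{j} C(4,j)·(-2)^j·C(7,4-j)·(-1)^(4-j) for j from 0 to 4.
= 35 + 280 + 504 + 224 + 16 = 1059.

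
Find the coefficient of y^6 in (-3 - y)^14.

19702683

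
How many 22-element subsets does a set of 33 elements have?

193536720

C(33,22) = C(33,11) by symmetry.
C(33,11) = (33·32·31·30·29·28·27·26·25·24·23) / 11! = 7725366544896000 / 39916800 = 193536720.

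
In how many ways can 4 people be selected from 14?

This is C(14,4) = 1001.

1001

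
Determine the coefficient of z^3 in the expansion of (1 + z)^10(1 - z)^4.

Coefficient of z^3 = Σ_{j} C(10,j)·1^j·C(4,3-j)·(-1)^(3-j) for j from 0 to 3.
= (-4) + 60 + (-180) + 120 = -4.

-4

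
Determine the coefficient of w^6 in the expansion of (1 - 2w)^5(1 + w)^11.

-110

Coefficient of w^6 = Σ_{j} C(5,j)·(-2)^j·C(11,6-j)·1^(6-j) for j from 0 to 5.
= 462 + (-4620) + 13200 + (-13200) + 4400 + (-352) = -110.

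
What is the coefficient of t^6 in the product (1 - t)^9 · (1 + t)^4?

36

Coefficient of t^6 = Σ_{j} C(9,j)·(-1)^j·C(4,6-j)·1^(6-j) for j from 2 to 6.
= 36 + (-336) + 756 + (-504) + 84 = 36.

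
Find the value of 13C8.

C(13,8) = C(13,5) by symmetry.
C(13,5) = (13·12·11·10·9) / 5! = 154440 / 120 = 1287.

1287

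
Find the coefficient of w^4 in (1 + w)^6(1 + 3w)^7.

11775

Coefficient of w^4 = Σ_{j} C(6,j)·1^j·C(7,4-j)·3^(4-j) for j from 0 to 4.
= 2835 + 5670 + 2835 + 420 + 15 = 11775.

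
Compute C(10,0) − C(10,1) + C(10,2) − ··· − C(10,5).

The partial alternating sum Σ_{k=0}^{5} (−1)^k C(10,k) = (−1)^5 C(9,5) = -126.

-126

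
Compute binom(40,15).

C(40,15) = (40·39·38·37·36·35·34·33·32·31·30·29·28·27·26) / 15! = 52601652673686724608000 / 1307674368000 = 40225345056.

40225345056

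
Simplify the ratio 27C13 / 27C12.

15/13

C(n,k+1)/C(n,k) = (n−k)/(k+1) = (27−12)/(12+1) = 15/13.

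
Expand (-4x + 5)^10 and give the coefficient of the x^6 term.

The general term is C(10,j)·(-4x)^j·(5)^(10-j); the x^6 term has j = 6.
C(10,6) = 210.
Coefficient = C(10,6) · (-4)^6 · 5^4 = 210 · 4096 · 625 = 537600000.

537600000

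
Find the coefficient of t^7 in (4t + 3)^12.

The general term is C(12,j)·(4t)^j·(3)^(12-j); the t^7 term has j = 7.
C(12,7) = 792.
Coefficient = C(12,7) · 4^7 · 3^5 = 792 · 16384 · 243 = 3153199104.

3153199104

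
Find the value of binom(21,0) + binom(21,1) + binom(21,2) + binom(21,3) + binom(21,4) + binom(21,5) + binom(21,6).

1 + 21 + 210 + 1330 + 5985 + 20349 + 54264 = 82160.

82160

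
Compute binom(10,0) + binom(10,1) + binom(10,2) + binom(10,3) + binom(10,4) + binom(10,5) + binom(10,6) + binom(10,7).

968

1 + 10 + 45 + 120 + 210 + 252 + 210 + 120 = 968.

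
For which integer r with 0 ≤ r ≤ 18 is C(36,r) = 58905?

C(36,r) increases on 0 ≤ r ≤ 18. C(36,3) = 7140 and C(36,4) = 58905, so r = 4.

4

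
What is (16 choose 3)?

560

C(16,3) = (16·15·14) / 3! = 3360 / 6 = 560.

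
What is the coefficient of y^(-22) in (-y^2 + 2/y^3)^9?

General term: C(9,j)·(-y^2)^j·(2/y^3)^(9-j), with y-exponent 2j − 3(9−j) = 5j − 27.
Set 5j − 27 = -22: j = 1.
C(9,1) = 9; (-1)^1 = -1; 2^8 = 256.
Coefficient = 9 · (-1) · 256 = -2304.

-2304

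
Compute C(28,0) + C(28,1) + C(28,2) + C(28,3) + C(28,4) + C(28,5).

122438

1 + 28 + 378 + 3276 + 20475 + 98280 = 122438.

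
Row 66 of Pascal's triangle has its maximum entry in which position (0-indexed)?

33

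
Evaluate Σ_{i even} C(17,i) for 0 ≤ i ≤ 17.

65536

Half of (1+1)^17 + (1−1)^17 gives the even-index sum: 2^16 = 65536.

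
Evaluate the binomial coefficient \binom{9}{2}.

C(9,2) = (9·8) / 2! = 72 / 2 = 36.

36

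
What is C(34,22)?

548354040

C(34,22) = C(34,12) by symmetry.
C(34,12) = (34·33·32·31·30·29·28·27·26·25·24·23) / 12! = 262662462526464000 / 479001600 = 548354040.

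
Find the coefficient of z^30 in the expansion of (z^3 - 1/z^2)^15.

-455

General term: C(15,j)·(z^3)^j·(-1/z^2)^(15-j), with z-exponent 3j − 2(15−j) = 5j − 30.
Set 5j − 30 = 30: j = 12.
C(15,12) = 455; 1^12 = 1; (-1)^3 = -1.
Coefficient = 455 · 1 · (-1) = -455.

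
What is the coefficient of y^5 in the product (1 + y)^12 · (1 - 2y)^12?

Coefficient of y^5 = Σ_{j} C(12,j)·1^j·C(12,5-j)·(-2)^(5-j) for j from 0 to 5.
= (-25344) + 95040 + (-116160) + 58080 + (-11880) + 792 = 528.

528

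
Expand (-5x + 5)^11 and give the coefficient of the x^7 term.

The general term is C(11,j)·(-5x)^j·(5)^(11-j); the x^7 term has j = 7.
C(11,7) = 330.
Coefficient = C(11,7) · (-5)^7 · 5^4 = 330 · (-78125) · 625 = -16113281250.

-16113281250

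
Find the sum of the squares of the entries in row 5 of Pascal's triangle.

Σ C(5,r)² is the coefficient of x^5 in (1+x)^5(1+x)^5 = (1+x)^10, i.e. C(10,5) = 252.

252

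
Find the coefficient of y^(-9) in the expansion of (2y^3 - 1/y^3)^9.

672

General term: C(9,j)·(2y^3)^j·(-1/y^3)^(9-j), with y-exponent 3j − 3(9−j) = 6j − 27.
Set 6j − 27 = -9: j = 3.
C(9,3) = 84; 2^3 = 8; (-1)^6 = 1.
Coefficient = 84 · 8 · 1 = 672.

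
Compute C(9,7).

36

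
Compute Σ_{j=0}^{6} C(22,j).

1 + 22 + 231 + 1540 + 7315 + 26334 + 74613 = 110056.

110056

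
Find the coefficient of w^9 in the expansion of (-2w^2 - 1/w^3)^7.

General term: C(7,j)·(-2w^2)^j·(-1/w^3)^(7-j), with w-exponent 2j − 3(7−j) = 5j − 21.
Set 5j − 21 = 9: j = 6.
C(7,6) = 7; (-2)^6 = 64; (-1)^1 = -1.
Coefficient = 7 · 64 · (-1) = -448.

-448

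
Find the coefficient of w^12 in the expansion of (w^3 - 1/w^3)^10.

General term: C(10,j)·(w^3)^j·(-1/w^3)^(10-j), with w-exponent 3j − 3(10−j) = 6j − 30.
Set 6j − 30 = 12: j = 7.
C(10,7) = 120; 1^7 = 1; (-1)^3 = -1.
Coefficient = 120 · 1 · (-1) = -120.

-120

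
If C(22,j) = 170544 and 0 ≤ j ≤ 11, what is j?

C(22,j) increases on 0 ≤ j ≤ 11. C(22,6) = 74613 and C(22,7) = 170544, so j = 7.

7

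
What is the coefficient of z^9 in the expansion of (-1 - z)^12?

The general term is C(12,j)·(-1)^j·(-z)^(12-j); the z^9 term has j = 3.
C(12,3) = 220.
Coefficient = C(12,3) · (-1)^3 · (-1)^9 = 220 · (-1) · (-1) = 220.

220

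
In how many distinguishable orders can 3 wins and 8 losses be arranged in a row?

Choose positions for the wins: C(11,3) = 165.

165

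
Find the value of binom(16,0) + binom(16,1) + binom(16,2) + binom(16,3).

1 + 16 + 120 + 560 = 697.

697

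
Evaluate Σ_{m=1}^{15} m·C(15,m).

Since m·C(15,m) = 15·C(14,m−1), the sum is 15·2^14 = 15·16384 = 245760.

245760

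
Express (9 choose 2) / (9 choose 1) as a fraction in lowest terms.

C(n,k+1)/C(n,k) = (n−k)/(k+1) = (9−1)/(1+1) = 8/2 = 4.

4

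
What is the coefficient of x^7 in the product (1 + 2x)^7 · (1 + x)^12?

Coefficient of x^7 = Σ_{j} C(7,j)·2^j·C(12,7-j)·1^(7-j) for j from 0 to 7.
= 792 + 12936 + 66528 + 138600 + 123200 + 44352 + 5376 + 128 = 391912.

391912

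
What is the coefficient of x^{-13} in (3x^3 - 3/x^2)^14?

-1741000716

General term: C(14,j)·(3x^3)^j·(-3/x^2)^(14-j), with x-exponent 3j − 2(14−j) = 5j − 28.
Set 5j − 28 = -13: j = 3.
C(14,3) = 364; 3^3 = 27; (-3)^11 = -177147.
Coefficient = 364 · 27 · (-177147) = -1741000716.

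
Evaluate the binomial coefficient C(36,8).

30260340

C(36,8) = (36·35·34·33·32·31·30·29) / 8! = 1220096908800 / 40320 = 30260340.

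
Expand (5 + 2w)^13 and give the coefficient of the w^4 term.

22343750000

The general term is C(13,j)·(5)^j·(2w)^(13-j); the w^4 term has j = 9.
C(13,9) = 715.
Coefficient = C(13,9) · 5^9 · 2^4 = 715 · 1953125 · 16 = 22343750000.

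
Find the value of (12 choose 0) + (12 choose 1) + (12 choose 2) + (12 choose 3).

1 + 12 + 66 + 220 = 299.

299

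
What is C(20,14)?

38760

C(20,14) = C(20,6) by symmetry.
C(20,6) = (20·19·18·17·16·15) / 6! = 27907200 / 720 = 38760.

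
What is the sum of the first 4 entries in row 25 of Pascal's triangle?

2626

1 + 25 + 300 + 2300 = 2626.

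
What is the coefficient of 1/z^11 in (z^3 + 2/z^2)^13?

292864

General term: C(13,j)·(z^3)^j·(2/z^2)^(13-j), with z-exponent 3j − 2(13−j) = 5j − 26.
Set 5j − 26 = -11: j = 3.
C(13,3) = 286; 1^3 = 1; 2^10 = 1024.
Coefficient = 286 · 1 · 1024 = 292864.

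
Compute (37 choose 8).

38608020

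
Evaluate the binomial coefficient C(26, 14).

C(26,14) = C(26,12) by symmetry.
C(26,12) = (26·25·24·23·22·21·20·19·18·17·16·15) / 12! = 4626053752320000 / 479001600 = 9657700.

9657700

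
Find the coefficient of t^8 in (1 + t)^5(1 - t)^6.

5

Coefficient of t^8 = Σ_{j} C(5,j)·1^j·C(6,8-j)·(-1)^(8-j) for j from 2 to 5.
= 10 + (-60) + 75 + (-20) = 5.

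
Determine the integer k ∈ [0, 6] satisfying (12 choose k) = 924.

C(12,k) increases on 0 ≤ k ≤ 6. C(12,5) = 792 and C(12,6) = 924, so k = 6.

6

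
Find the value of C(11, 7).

C(11,7) = C(11,4) by symmetry.
C(11,4) = (11·10·9·8) / 4! = 7920 / 24 = 330.

330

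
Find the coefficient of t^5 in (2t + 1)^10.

The general term is C(10,j)·(2t)^j·(1)^(10-j); the t^5 term has j = 5.
C(10,5) = 252.
Coefficient = C(10,5) · 2^5 = 252 · 32 = 8064.

8064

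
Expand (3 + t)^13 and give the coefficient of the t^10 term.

7722

The general term is C(13,j)·(3)^j·(t)^(13-j); the t^10 term has j = 3.
C(13,3) = 286.
Coefficient = C(13,3) · 3^3 = 286 · 27 = 7722.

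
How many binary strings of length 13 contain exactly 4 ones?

Choose the 4 positions: C(13,4) = 715.

715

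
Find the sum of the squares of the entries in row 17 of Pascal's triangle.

Σ C(17,k)² is the coefficient of x^17 in (1+x)^17(1+x)^17 = (1+x)^34, i.e. C(34,17) = 2333606220.

2333606220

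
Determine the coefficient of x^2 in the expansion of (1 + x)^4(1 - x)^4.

-4

Coefficient of x^2 = Σ_{j} C(4,j)·1^j·C(4,2-j)·(-1)^(2-j) for j from 0 to 2.
= 6 + (-16) + 6 = -4.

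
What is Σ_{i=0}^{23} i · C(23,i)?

96468992

Differentiating (1+x)^23 and setting x=1: Σ i·C(23,i) = 23·2^22 = 96468992.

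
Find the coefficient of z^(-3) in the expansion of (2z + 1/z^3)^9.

General term: C(9,j)·(2z)^j·(1/z^3)^(9-j), with z-exponent 1j − 3(9−j) = 4j − 27.
Set 4j − 27 = -3: j = 6.
C(9,6) = 84; 2^6 = 64; 1^3 = 1.
Coefficient = 84 · 64 · 1 = 5376.

5376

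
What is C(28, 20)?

C(28,20) = C(28,8) by symmetry.
C(28,8) = (28·27·26·25·24·23·22·21) / 8! = 125318793600 / 40320 = 3108105.

3108105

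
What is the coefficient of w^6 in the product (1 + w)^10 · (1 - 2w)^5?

-230

Coefficient of w^6 = Σ_{j} C(10,j)·1^j·C(5,6-j)·(-2)^(6-j) for j from 1 to 6.
= (-320) + 3600 + (-9600) + 8400 + (-2520) + 210 = -230.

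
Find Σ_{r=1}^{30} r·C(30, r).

16106127360

Since r·C(30,r) = 30·C(29,r−1), the sum is 30·2^29 = 30·536870912 = 16106127360.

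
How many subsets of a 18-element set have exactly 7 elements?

Choose the 7 positions: C(18,7) = 31824.

31824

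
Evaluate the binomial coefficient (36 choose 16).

7307872110

C(36,16) = (36·35·34·33·32·31·30·29·28·27·26·25·24·23·22·21) / 16! = 152901072685905223680000 / 20922789888000 = 7307872110.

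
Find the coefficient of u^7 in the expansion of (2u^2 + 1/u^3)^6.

192

General term: C(6,j)·(2u^2)^j·(1/u^3)^(6-j), with u-exponent 2j − 3(6−j) = 5j − 18.
Set 5j − 18 = 7: j = 5.
C(6,5) = 6; 2^5 = 32; 1^1 = 1.
Coefficient = 6 · 32 · 1 = 192.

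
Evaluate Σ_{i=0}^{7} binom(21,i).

198440

1 + 21 + 210 + 1330 + 5985 + 20349 + 54264 + 116280 = 198440.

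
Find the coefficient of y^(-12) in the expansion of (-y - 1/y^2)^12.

General term: C(12,j)·(-y)^j·(-1/y^2)^(12-j), with y-exponent 1j − 2(12−j) = 3j − 24.
Set 3j − 24 = -12: j = 4.
C(12,4) = 495; (-1)^4 = 1; (-1)^8 = 1.
Coefficient = 495 · 1 · 1 = 495.

495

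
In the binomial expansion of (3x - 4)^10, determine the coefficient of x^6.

The general term is C(10,j)·(3x)^j·(-4)^(10-j); the x^6 term has j = 6.
C(10,6) = 210.
Coefficient = C(10,6) · 3^6 · (-4)^4 = 210 · 729 · 256 = 39191040.

39191040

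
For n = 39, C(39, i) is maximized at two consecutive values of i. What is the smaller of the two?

For odd n = 39, C(39,i) peaks at i = (n−1)/2 and (n+1)/2; the smaller is 19.

19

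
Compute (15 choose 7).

6435

C(15,7) = (15·14·13·12·11·10·9) / 7! = 32432400 / 5040 = 6435.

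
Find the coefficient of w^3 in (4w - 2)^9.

344064

The general term is C(9,j)·(4w)^j·(-2)^(9-j); the w^3 term has j = 3.
C(9,3) = 84.
Coefficient = C(9,3) · 4^3 · (-2)^6 = 84 · 64 · 64 = 344064.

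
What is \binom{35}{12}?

C(35,12) = (35·34·33·32·31·30·29·28·27·26·25·24) / 12! = 399703747322880000 / 479001600 = 834451800.

834451800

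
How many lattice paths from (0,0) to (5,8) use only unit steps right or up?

Each path is a sequence of 13 steps with 5 rights: C(13,5) = 1287.

1287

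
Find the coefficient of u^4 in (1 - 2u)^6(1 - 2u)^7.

11440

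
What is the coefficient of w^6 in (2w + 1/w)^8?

General term: C(8,j)·(2w)^j·(1/w)^(8-j), with w-exponent 1j − 1(8−j) = 2j − 8.
Set 2j − 8 = 6: j = 7.
C(8,7) = 8; 2^7 = 128; 1^1 = 1.
Coefficient = 8 · 128 · 1 = 1024.

1024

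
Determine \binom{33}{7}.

C(33,7) = (33·32·31·30·29·28·27) / 7! = 21531121920 / 5040 = 4272048.

4272048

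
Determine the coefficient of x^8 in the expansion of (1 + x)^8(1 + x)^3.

165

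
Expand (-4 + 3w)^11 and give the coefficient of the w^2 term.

The general term is C(11,j)·(-4)^j·(3w)^(11-j); the w^2 term has j = 9.
C(11,9) = 55.
Coefficient = C(11,9) · (-4)^9 · 3^2 = 55 · (-262144) · 9 = -129761280.

-129761280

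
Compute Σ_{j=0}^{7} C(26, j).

971712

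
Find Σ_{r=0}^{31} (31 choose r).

The entries of row 31 sum to 2^31 = 2147483648.

2147483648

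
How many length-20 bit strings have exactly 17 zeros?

Choose the 17 positions: C(20,17) = 1140.

1140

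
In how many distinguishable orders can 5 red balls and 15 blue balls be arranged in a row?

15504

Choose positions for the red balls: C(20,5) = 15504.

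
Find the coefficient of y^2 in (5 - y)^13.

The general term is C(13,j)·(5)^j·(-y)^(13-j); the y^2 term has j = 11.
C(13,11) = 78.
Coefficient = C(13,11) · 5^11 = 78 · 48828125 = 3808593750.

3808593750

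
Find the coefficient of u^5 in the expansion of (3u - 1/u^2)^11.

General term: C(11,j)·(3u)^j·(-1/u^2)^(11-j), with u-exponent 1j − 2(11−j) = 3j − 22.
Set 3j − 22 = 5: j = 9.
C(11,9) = 55; 3^9 = 19683; (-1)^2 = 1.
Coefficient = 55 · 19683 · 1 = 1082565.

1082565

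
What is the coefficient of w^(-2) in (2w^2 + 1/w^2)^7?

General term: C(7,j)·(2w^2)^j·(1/w^2)^(7-j), with w-exponent 2j − 2(7−j) = 4j − 14.
Set 4j − 14 = -2: j = 3.
C(7,3) = 35; 2^3 = 8; 1^4 = 1.
Coefficient = 35 · 8 · 1 = 280.

280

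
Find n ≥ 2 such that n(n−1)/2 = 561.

n(n−1)/2 = 561 ⇒ n(n−1) = 1122. Since 34·33 = 1122, n = 34.

34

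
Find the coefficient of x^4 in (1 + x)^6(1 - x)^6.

15

Coefficient of x^4 = Σ_{j} C(6,j)·1^j·C(6,4-j)·(-1)^(4-j) for j from 0 to 4.
= 15 + (-120) + 225 + (-120) + 15 = 15.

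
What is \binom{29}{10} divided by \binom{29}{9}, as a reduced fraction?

C(n,k+1)/C(n,k) = (n−k)/(k+1) = (29−9)/(9+1) = 20/10 = 2.

2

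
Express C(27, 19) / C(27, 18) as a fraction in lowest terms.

C(n,k+1)/C(n,k) = (n−k)/(k+1) = (27−18)/(18+1) = 9/19.

9/19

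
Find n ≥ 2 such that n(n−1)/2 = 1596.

n(n−1)/2 = 1596 ⇒ n(n−1) = 3192. Since 57·56 = 3192, n = 57.

57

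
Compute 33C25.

13884156

C(33,25) = C(33,8) by symmetry.
C(33,8) = (33·32·31·30·29·28·27·26) / 8! = 559809169920 / 40320 = 13884156.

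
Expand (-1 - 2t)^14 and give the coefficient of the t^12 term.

372736

The general term is C(14,j)·(-1)^j·(-2t)^(14-j); the t^12 term has j = 2.
C(14,2) = 91.
Coefficient = C(14,2) · (-2)^12 = 91 · 4096 = 372736.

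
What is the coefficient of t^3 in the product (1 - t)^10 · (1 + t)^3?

-14

Coefficient of t^3 = Σ_{j} C(10,j)·(-1)^j·C(3,3-j)·1^(3-j) for j from 0 to 3.
= 1 + (-30) + 135 + (-120) = -14.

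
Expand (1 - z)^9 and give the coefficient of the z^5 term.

-126

The general term is C(9,j)·(1)^j·(-z)^(9-j); the z^5 term has j = 4.
C(9,4) = 126.
Coefficient = C(9,4) · (-1)^5 = 126 · (-1) = -126.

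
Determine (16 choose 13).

C(16,13) = C(16,3) by symmetry.
C(16,3) = (16·15·14) / 3! = 3360 / 6 = 560.

560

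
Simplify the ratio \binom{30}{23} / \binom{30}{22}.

8/23

C(n,k+1)/C(n,k) = (n−k)/(k+1) = (30−22)/(22+1) = 8/23.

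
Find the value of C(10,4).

210

C(10,4) = (10·9·8·7) / 4! = 5040 / 24 = 210.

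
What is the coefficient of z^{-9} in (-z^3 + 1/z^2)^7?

-7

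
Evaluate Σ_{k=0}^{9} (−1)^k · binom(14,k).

The partial alternating sum Σ_{k=0}^{9} (−1)^k C(14,k) = (−1)^9 C(13,9) = -715.

-715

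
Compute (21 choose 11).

C(21,11) = C(21,10) by symmetry.
C(21,10) = (21·20·19·18·17·16·15·14·13·12) / 10! = 1279935820800 / 3628800 = 352716.

352716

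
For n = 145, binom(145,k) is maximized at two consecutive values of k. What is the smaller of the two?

For odd n = 145, C(145,k) peaks at k = (n−1)/2 and (n+1)/2; the smaller is 72.

72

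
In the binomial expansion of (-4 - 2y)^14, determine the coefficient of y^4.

The general term is C(14,j)·(-4)^j·(-2y)^(14-j); the y^4 term has j = 10.
C(14,10) = 1001.
Coefficient = C(14,10) · (-4)^10 · (-2)^4 = 1001 · 1048576 · 16 = 16793993216.

16793993216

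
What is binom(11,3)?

C(11,3) = (11·10·9) / 3! = 990 / 6 = 165.

165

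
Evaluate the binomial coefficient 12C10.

66

C(12,10) = C(12,2) by symmetry.
C(12,2) = (12·11) / 2! = 132 / 2 = 66.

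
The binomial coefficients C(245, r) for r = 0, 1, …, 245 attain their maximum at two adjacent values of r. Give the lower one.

122

For odd n = 245, C(245,r) peaks at r = (n−1)/2 and (n+1)/2; the lower is 122.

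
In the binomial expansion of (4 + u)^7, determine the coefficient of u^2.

21504

The general term is C(7,j)·(4)^j·(u)^(7-j); the u^2 term has j = 5.
C(7,5) = 21.
Coefficient = C(7,5) · 4^5 = 21 · 1024 = 21504.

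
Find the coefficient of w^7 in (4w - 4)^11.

The general term is C(11,j)·(4w)^j·(-4)^(11-j); the w^7 term has j = 7.
C(11,7) = 330.
Coefficient = C(11,7) · 4^7 · (-4)^4 = 330 · 16384 · 256 = 1384120320.

1384120320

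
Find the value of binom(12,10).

C(12,10) = C(12,2) by symmetry.
C(12,2) = (12·11) / 2! = 132 / 2 = 66.

66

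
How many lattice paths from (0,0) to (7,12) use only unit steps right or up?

50388

Each path is a sequence of 19 steps with 7 rights: C(19,7) = 50388.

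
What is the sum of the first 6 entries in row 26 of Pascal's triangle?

1 + 26 + 325 + 2600 + 14950 + 65780 = 83682.

83682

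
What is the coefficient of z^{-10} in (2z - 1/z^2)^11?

-5280

General term: C(11,j)·(2z)^j·(-1/z^2)^(11-j), with z-exponent 1j − 2(11−j) = 3j − 22.
Set 3j − 22 = -10: j = 4.
C(11,4) = 330; 2^4 = 16; (-1)^7 = -1.
Coefficient = 330 · 16 · (-1) = -5280.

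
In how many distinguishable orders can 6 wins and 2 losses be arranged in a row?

28

Choose positions for the wins: C(8,6) = 28.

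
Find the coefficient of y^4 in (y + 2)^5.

10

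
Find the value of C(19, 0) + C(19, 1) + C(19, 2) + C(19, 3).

1160

1 + 19 + 171 + 969 = 1160.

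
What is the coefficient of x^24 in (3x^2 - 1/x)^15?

167403915

General term: C(15,j)·(3x^2)^j·(-1/x)^(15-j), with x-exponent 2j − 1(15−j) = 3j − 15.
Set 3j − 15 = 24: j = 13.
C(15,13) = 105; 3^13 = 1594323; (-1)^2 = 1.
Coefficient = 105 · 1594323 · 1 = 167403915.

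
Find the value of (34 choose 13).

927983760

C(34,13) = (34·33·32·31·30·29·28·27·26·25·24·23·22) / 13! = 5778574175582208000 / 6227020800 = 927983760.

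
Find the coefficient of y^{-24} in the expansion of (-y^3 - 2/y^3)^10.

General term: C(10,j)·(-y^3)^j·(-2/y^3)^(10-j), with y-exponent 3j − 3(10−j) = 6j − 30.
Set 6j − 30 = -24: j = 1.
C(10,1) = 10; (-1)^1 = -1; (-2)^9 = -512.
Coefficient = 10 · (-1) · (-512) = 5120.

5120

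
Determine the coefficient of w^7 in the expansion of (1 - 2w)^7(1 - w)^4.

-8472

Coefficient of w^7 = Σ_{j} C(7,j)·(-2)^j·C(4,7-j)·(-1)^(7-j) for j from 3 to 7.
= (-280) + (-2240) + (-4032) + (-1792) + (-128) = -8472.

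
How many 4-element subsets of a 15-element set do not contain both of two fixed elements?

All 4-subsets: C(15,4) = 1365. Those containing both fixed elements: C(13,2) = 78.
1365 − 78 = 1287.

1287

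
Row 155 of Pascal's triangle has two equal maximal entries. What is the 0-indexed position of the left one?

77

For odd n = 155, C(155,m) peaks at m = (n−1)/2 and (n+1)/2; the lesser is 77.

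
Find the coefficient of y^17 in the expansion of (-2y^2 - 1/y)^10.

General term: C(10,j)·(-2y^2)^j·(-1/y)^(10-j), with y-exponent 2j − 1(10−j) = 3j − 10.
Set 3j − 10 = 17: j = 9.
C(10,9) = 10; (-2)^9 = -512; (-1)^1 = -1.
Coefficient = 10 · (-512) · (-1) = 5120.

5120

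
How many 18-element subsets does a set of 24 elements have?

134596

C(24,18) = C(24,6) by symmetry.
C(24,6) = (24·23·22·21·20·19) / 6! = 96909120 / 720 = 134596.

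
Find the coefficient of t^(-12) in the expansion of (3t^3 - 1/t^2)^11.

-495

General term: C(11,j)·(3t^3)^j·(-1/t^2)^(11-j), with t-exponent 3j − 2(11−j) = 5j − 22.
Set 5j − 22 = -12: j = 2.
C(11,2) = 55; 3^2 = 9; (-1)^9 = -1.
Coefficient = 55 · 9 · (-1) = -495.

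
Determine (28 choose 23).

98280

C(28,23) = C(28,5) by symmetry.
C(28,5) = (28·27·26·25·24) / 5! = 11793600 / 120 = 98280.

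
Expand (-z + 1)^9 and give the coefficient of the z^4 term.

The general term is C(9,j)·(-z)^j·(1)^(9-j); the z^4 term has j = 4.
C(9,4) = 126.
Coefficient = C(9,4) = 126.

126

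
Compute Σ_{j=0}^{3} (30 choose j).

1 + 30 + 435 + 4060 = 4526.

4526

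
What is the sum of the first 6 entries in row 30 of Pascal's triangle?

1 + 30 + 435 + 4060 + 27405 + 142506 = 174437.

174437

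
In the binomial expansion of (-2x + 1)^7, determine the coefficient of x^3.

-280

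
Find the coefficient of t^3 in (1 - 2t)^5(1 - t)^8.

-736

Coefficient of t^3 = Σ_{j} C(5,j)·(-2)^j·C(8,3-j)·(-1)^(3-j) for j from 0 to 3.
= (-56) + (-280) + (-320) + (-80) = -736.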